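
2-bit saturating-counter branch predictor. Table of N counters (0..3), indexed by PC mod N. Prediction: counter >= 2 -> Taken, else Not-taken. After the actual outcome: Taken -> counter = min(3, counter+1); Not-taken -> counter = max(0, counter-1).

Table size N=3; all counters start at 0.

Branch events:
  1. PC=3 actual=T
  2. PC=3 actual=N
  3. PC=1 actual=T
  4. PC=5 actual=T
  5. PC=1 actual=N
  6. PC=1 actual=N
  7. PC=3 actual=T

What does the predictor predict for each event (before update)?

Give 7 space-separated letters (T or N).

Answer: N N N N N N N

Derivation:
Ev 1: PC=3 idx=0 pred=N actual=T -> ctr[0]=1
Ev 2: PC=3 idx=0 pred=N actual=N -> ctr[0]=0
Ev 3: PC=1 idx=1 pred=N actual=T -> ctr[1]=1
Ev 4: PC=5 idx=2 pred=N actual=T -> ctr[2]=1
Ev 5: PC=1 idx=1 pred=N actual=N -> ctr[1]=0
Ev 6: PC=1 idx=1 pred=N actual=N -> ctr[1]=0
Ev 7: PC=3 idx=0 pred=N actual=T -> ctr[0]=1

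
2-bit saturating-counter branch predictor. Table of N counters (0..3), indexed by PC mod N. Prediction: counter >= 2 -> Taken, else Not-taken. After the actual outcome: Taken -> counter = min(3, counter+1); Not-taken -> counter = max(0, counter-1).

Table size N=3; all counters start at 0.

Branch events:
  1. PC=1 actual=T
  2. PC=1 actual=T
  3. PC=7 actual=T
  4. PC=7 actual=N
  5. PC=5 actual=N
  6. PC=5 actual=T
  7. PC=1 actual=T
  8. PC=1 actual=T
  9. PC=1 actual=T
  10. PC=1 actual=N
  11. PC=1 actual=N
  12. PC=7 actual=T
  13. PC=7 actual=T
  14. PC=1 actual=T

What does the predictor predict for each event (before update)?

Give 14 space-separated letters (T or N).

Ev 1: PC=1 idx=1 pred=N actual=T -> ctr[1]=1
Ev 2: PC=1 idx=1 pred=N actual=T -> ctr[1]=2
Ev 3: PC=7 idx=1 pred=T actual=T -> ctr[1]=3
Ev 4: PC=7 idx=1 pred=T actual=N -> ctr[1]=2
Ev 5: PC=5 idx=2 pred=N actual=N -> ctr[2]=0
Ev 6: PC=5 idx=2 pred=N actual=T -> ctr[2]=1
Ev 7: PC=1 idx=1 pred=T actual=T -> ctr[1]=3
Ev 8: PC=1 idx=1 pred=T actual=T -> ctr[1]=3
Ev 9: PC=1 idx=1 pred=T actual=T -> ctr[1]=3
Ev 10: PC=1 idx=1 pred=T actual=N -> ctr[1]=2
Ev 11: PC=1 idx=1 pred=T actual=N -> ctr[1]=1
Ev 12: PC=7 idx=1 pred=N actual=T -> ctr[1]=2
Ev 13: PC=7 idx=1 pred=T actual=T -> ctr[1]=3
Ev 14: PC=1 idx=1 pred=T actual=T -> ctr[1]=3

Answer: N N T T N N T T T T T N T T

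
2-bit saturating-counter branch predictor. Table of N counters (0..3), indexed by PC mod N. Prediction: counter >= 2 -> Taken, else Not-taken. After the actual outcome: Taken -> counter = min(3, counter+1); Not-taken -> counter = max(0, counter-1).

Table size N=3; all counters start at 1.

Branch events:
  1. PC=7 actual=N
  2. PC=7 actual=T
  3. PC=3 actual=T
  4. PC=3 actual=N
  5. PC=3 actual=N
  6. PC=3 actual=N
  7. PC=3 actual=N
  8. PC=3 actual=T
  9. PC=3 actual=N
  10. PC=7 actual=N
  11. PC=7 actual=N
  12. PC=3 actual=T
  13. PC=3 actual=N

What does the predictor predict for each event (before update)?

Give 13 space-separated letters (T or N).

Ev 1: PC=7 idx=1 pred=N actual=N -> ctr[1]=0
Ev 2: PC=7 idx=1 pred=N actual=T -> ctr[1]=1
Ev 3: PC=3 idx=0 pred=N actual=T -> ctr[0]=2
Ev 4: PC=3 idx=0 pred=T actual=N -> ctr[0]=1
Ev 5: PC=3 idx=0 pred=N actual=N -> ctr[0]=0
Ev 6: PC=3 idx=0 pred=N actual=N -> ctr[0]=0
Ev 7: PC=3 idx=0 pred=N actual=N -> ctr[0]=0
Ev 8: PC=3 idx=0 pred=N actual=T -> ctr[0]=1
Ev 9: PC=3 idx=0 pred=N actual=N -> ctr[0]=0
Ev 10: PC=7 idx=1 pred=N actual=N -> ctr[1]=0
Ev 11: PC=7 idx=1 pred=N actual=N -> ctr[1]=0
Ev 12: PC=3 idx=0 pred=N actual=T -> ctr[0]=1
Ev 13: PC=3 idx=0 pred=N actual=N -> ctr[0]=0

Answer: N N N T N N N N N N N N N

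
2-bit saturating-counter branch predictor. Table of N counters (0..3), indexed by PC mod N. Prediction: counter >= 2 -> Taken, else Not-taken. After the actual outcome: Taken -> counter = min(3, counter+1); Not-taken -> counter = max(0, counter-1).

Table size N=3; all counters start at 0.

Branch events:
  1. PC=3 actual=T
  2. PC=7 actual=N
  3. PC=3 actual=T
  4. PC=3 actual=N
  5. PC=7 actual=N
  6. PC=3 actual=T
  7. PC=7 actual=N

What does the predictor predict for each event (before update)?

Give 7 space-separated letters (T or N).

Ev 1: PC=3 idx=0 pred=N actual=T -> ctr[0]=1
Ev 2: PC=7 idx=1 pred=N actual=N -> ctr[1]=0
Ev 3: PC=3 idx=0 pred=N actual=T -> ctr[0]=2
Ev 4: PC=3 idx=0 pred=T actual=N -> ctr[0]=1
Ev 5: PC=7 idx=1 pred=N actual=N -> ctr[1]=0
Ev 6: PC=3 idx=0 pred=N actual=T -> ctr[0]=2
Ev 7: PC=7 idx=1 pred=N actual=N -> ctr[1]=0

Answer: N N N T N N N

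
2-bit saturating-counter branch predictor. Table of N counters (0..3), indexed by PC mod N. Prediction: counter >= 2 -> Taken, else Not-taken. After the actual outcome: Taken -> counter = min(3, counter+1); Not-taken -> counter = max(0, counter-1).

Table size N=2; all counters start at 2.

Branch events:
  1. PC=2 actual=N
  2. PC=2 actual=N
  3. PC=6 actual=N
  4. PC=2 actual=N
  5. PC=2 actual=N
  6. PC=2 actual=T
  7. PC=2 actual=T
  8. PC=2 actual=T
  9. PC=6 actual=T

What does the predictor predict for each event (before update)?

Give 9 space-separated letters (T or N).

Ev 1: PC=2 idx=0 pred=T actual=N -> ctr[0]=1
Ev 2: PC=2 idx=0 pred=N actual=N -> ctr[0]=0
Ev 3: PC=6 idx=0 pred=N actual=N -> ctr[0]=0
Ev 4: PC=2 idx=0 pred=N actual=N -> ctr[0]=0
Ev 5: PC=2 idx=0 pred=N actual=N -> ctr[0]=0
Ev 6: PC=2 idx=0 pred=N actual=T -> ctr[0]=1
Ev 7: PC=2 idx=0 pred=N actual=T -> ctr[0]=2
Ev 8: PC=2 idx=0 pred=T actual=T -> ctr[0]=3
Ev 9: PC=6 idx=0 pred=T actual=T -> ctr[0]=3

Answer: T N N N N N N T T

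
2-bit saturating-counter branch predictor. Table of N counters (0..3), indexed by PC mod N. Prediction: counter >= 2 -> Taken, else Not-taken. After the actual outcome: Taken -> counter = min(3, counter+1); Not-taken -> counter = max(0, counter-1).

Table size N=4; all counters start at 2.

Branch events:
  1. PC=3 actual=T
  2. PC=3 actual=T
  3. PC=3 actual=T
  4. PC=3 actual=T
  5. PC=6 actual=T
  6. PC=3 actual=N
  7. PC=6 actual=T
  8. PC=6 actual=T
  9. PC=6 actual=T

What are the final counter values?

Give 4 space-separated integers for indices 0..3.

Answer: 2 2 3 2

Derivation:
Ev 1: PC=3 idx=3 pred=T actual=T -> ctr[3]=3
Ev 2: PC=3 idx=3 pred=T actual=T -> ctr[3]=3
Ev 3: PC=3 idx=3 pred=T actual=T -> ctr[3]=3
Ev 4: PC=3 idx=3 pred=T actual=T -> ctr[3]=3
Ev 5: PC=6 idx=2 pred=T actual=T -> ctr[2]=3
Ev 6: PC=3 idx=3 pred=T actual=N -> ctr[3]=2
Ev 7: PC=6 idx=2 pred=T actual=T -> ctr[2]=3
Ev 8: PC=6 idx=2 pred=T actual=T -> ctr[2]=3
Ev 9: PC=6 idx=2 pred=T actual=T -> ctr[2]=3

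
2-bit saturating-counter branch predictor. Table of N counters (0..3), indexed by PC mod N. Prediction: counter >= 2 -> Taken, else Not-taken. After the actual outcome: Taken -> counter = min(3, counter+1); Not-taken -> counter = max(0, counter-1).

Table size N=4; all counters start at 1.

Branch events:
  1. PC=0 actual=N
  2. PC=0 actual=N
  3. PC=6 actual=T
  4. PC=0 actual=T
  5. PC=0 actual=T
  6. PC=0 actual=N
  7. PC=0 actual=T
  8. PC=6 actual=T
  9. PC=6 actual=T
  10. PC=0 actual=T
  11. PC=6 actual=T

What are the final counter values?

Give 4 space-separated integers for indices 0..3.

Ev 1: PC=0 idx=0 pred=N actual=N -> ctr[0]=0
Ev 2: PC=0 idx=0 pred=N actual=N -> ctr[0]=0
Ev 3: PC=6 idx=2 pred=N actual=T -> ctr[2]=2
Ev 4: PC=0 idx=0 pred=N actual=T -> ctr[0]=1
Ev 5: PC=0 idx=0 pred=N actual=T -> ctr[0]=2
Ev 6: PC=0 idx=0 pred=T actual=N -> ctr[0]=1
Ev 7: PC=0 idx=0 pred=N actual=T -> ctr[0]=2
Ev 8: PC=6 idx=2 pred=T actual=T -> ctr[2]=3
Ev 9: PC=6 idx=2 pred=T actual=T -> ctr[2]=3
Ev 10: PC=0 idx=0 pred=T actual=T -> ctr[0]=3
Ev 11: PC=6 idx=2 pred=T actual=T -> ctr[2]=3

Answer: 3 1 3 1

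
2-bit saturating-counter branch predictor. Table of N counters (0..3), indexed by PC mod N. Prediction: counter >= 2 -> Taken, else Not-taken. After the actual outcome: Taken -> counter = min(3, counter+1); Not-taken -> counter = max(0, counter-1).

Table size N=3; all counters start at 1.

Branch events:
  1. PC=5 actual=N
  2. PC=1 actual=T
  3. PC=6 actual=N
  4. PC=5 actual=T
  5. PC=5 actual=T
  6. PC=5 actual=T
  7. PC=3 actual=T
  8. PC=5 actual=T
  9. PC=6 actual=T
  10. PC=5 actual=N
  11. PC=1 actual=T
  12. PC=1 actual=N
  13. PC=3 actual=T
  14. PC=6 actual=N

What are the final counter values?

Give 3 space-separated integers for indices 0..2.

Answer: 2 2 2

Derivation:
Ev 1: PC=5 idx=2 pred=N actual=N -> ctr[2]=0
Ev 2: PC=1 idx=1 pred=N actual=T -> ctr[1]=2
Ev 3: PC=6 idx=0 pred=N actual=N -> ctr[0]=0
Ev 4: PC=5 idx=2 pred=N actual=T -> ctr[2]=1
Ev 5: PC=5 idx=2 pred=N actual=T -> ctr[2]=2
Ev 6: PC=5 idx=2 pred=T actual=T -> ctr[2]=3
Ev 7: PC=3 idx=0 pred=N actual=T -> ctr[0]=1
Ev 8: PC=5 idx=2 pred=T actual=T -> ctr[2]=3
Ev 9: PC=6 idx=0 pred=N actual=T -> ctr[0]=2
Ev 10: PC=5 idx=2 pred=T actual=N -> ctr[2]=2
Ev 11: PC=1 idx=1 pred=T actual=T -> ctr[1]=3
Ev 12: PC=1 idx=1 pred=T actual=N -> ctr[1]=2
Ev 13: PC=3 idx=0 pred=T actual=T -> ctr[0]=3
Ev 14: PC=6 idx=0 pred=T actual=N -> ctr[0]=2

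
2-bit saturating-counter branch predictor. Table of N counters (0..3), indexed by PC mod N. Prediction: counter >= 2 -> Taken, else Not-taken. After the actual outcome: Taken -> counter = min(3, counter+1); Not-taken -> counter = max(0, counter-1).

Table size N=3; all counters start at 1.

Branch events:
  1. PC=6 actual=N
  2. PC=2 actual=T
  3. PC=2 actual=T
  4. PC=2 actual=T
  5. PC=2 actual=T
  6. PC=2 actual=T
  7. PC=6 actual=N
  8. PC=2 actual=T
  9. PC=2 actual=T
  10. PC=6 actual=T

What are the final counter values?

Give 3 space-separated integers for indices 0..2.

Ev 1: PC=6 idx=0 pred=N actual=N -> ctr[0]=0
Ev 2: PC=2 idx=2 pred=N actual=T -> ctr[2]=2
Ev 3: PC=2 idx=2 pred=T actual=T -> ctr[2]=3
Ev 4: PC=2 idx=2 pred=T actual=T -> ctr[2]=3
Ev 5: PC=2 idx=2 pred=T actual=T -> ctr[2]=3
Ev 6: PC=2 idx=2 pred=T actual=T -> ctr[2]=3
Ev 7: PC=6 idx=0 pred=N actual=N -> ctr[0]=0
Ev 8: PC=2 idx=2 pred=T actual=T -> ctr[2]=3
Ev 9: PC=2 idx=2 pred=T actual=T -> ctr[2]=3
Ev 10: PC=6 idx=0 pred=N actual=T -> ctr[0]=1

Answer: 1 1 3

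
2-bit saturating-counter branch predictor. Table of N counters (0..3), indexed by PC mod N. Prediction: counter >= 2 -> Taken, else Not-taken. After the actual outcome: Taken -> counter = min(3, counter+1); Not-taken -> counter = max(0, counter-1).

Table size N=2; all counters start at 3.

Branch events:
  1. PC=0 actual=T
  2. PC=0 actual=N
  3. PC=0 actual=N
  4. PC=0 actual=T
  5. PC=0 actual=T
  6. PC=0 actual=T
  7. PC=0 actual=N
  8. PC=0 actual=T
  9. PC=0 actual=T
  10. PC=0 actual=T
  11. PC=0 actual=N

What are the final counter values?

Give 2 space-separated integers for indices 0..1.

Answer: 2 3

Derivation:
Ev 1: PC=0 idx=0 pred=T actual=T -> ctr[0]=3
Ev 2: PC=0 idx=0 pred=T actual=N -> ctr[0]=2
Ev 3: PC=0 idx=0 pred=T actual=N -> ctr[0]=1
Ev 4: PC=0 idx=0 pred=N actual=T -> ctr[0]=2
Ev 5: PC=0 idx=0 pred=T actual=T -> ctr[0]=3
Ev 6: PC=0 idx=0 pred=T actual=T -> ctr[0]=3
Ev 7: PC=0 idx=0 pred=T actual=N -> ctr[0]=2
Ev 8: PC=0 idx=0 pred=T actual=T -> ctr[0]=3
Ev 9: PC=0 idx=0 pred=T actual=T -> ctr[0]=3
Ev 10: PC=0 idx=0 pred=T actual=T -> ctr[0]=3
Ev 11: PC=0 idx=0 pred=T actual=N -> ctr[0]=2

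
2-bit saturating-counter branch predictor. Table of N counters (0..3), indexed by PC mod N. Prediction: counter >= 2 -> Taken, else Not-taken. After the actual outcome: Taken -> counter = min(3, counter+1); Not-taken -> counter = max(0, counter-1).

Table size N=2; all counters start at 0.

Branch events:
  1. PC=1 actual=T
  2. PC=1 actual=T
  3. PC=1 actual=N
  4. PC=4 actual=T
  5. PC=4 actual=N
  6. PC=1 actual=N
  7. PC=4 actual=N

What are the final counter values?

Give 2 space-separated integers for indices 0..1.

Answer: 0 0

Derivation:
Ev 1: PC=1 idx=1 pred=N actual=T -> ctr[1]=1
Ev 2: PC=1 idx=1 pred=N actual=T -> ctr[1]=2
Ev 3: PC=1 idx=1 pred=T actual=N -> ctr[1]=1
Ev 4: PC=4 idx=0 pred=N actual=T -> ctr[0]=1
Ev 5: PC=4 idx=0 pred=N actual=N -> ctr[0]=0
Ev 6: PC=1 idx=1 pred=N actual=N -> ctr[1]=0
Ev 7: PC=4 idx=0 pred=N actual=N -> ctr[0]=0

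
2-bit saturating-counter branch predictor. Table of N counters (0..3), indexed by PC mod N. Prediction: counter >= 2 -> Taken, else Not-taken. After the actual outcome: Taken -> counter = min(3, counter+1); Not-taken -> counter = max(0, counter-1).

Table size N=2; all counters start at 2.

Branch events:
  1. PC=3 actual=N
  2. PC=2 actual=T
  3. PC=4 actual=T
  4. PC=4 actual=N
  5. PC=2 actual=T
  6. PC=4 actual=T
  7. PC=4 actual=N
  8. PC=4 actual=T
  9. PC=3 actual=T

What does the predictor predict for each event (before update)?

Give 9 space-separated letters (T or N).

Answer: T T T T T T T T N

Derivation:
Ev 1: PC=3 idx=1 pred=T actual=N -> ctr[1]=1
Ev 2: PC=2 idx=0 pred=T actual=T -> ctr[0]=3
Ev 3: PC=4 idx=0 pred=T actual=T -> ctr[0]=3
Ev 4: PC=4 idx=0 pred=T actual=N -> ctr[0]=2
Ev 5: PC=2 idx=0 pred=T actual=T -> ctr[0]=3
Ev 6: PC=4 idx=0 pred=T actual=T -> ctr[0]=3
Ev 7: PC=4 idx=0 pred=T actual=N -> ctr[0]=2
Ev 8: PC=4 idx=0 pred=T actual=T -> ctr[0]=3
Ev 9: PC=3 idx=1 pred=N actual=T -> ctr[1]=2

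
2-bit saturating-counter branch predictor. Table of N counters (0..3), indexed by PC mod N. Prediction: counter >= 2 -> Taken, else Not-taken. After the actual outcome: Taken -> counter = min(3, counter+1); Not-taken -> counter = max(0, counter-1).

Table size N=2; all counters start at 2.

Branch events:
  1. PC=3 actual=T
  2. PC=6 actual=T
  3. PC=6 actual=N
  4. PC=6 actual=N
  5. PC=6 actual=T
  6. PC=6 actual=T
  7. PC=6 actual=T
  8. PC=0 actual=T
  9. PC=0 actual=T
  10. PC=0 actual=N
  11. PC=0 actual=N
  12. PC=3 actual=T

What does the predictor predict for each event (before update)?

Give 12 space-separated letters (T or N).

Ev 1: PC=3 idx=1 pred=T actual=T -> ctr[1]=3
Ev 2: PC=6 idx=0 pred=T actual=T -> ctr[0]=3
Ev 3: PC=6 idx=0 pred=T actual=N -> ctr[0]=2
Ev 4: PC=6 idx=0 pred=T actual=N -> ctr[0]=1
Ev 5: PC=6 idx=0 pred=N actual=T -> ctr[0]=2
Ev 6: PC=6 idx=0 pred=T actual=T -> ctr[0]=3
Ev 7: PC=6 idx=0 pred=T actual=T -> ctr[0]=3
Ev 8: PC=0 idx=0 pred=T actual=T -> ctr[0]=3
Ev 9: PC=0 idx=0 pred=T actual=T -> ctr[0]=3
Ev 10: PC=0 idx=0 pred=T actual=N -> ctr[0]=2
Ev 11: PC=0 idx=0 pred=T actual=N -> ctr[0]=1
Ev 12: PC=3 idx=1 pred=T actual=T -> ctr[1]=3

Answer: T T T T N T T T T T T T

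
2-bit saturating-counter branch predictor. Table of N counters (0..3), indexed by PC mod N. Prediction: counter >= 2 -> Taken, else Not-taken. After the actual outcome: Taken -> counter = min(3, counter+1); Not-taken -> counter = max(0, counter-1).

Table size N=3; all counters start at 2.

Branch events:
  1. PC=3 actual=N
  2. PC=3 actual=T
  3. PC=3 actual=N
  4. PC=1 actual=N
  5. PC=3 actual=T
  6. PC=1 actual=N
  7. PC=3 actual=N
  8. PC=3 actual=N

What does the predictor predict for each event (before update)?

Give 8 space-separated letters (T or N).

Ev 1: PC=3 idx=0 pred=T actual=N -> ctr[0]=1
Ev 2: PC=3 idx=0 pred=N actual=T -> ctr[0]=2
Ev 3: PC=3 idx=0 pred=T actual=N -> ctr[0]=1
Ev 4: PC=1 idx=1 pred=T actual=N -> ctr[1]=1
Ev 5: PC=3 idx=0 pred=N actual=T -> ctr[0]=2
Ev 6: PC=1 idx=1 pred=N actual=N -> ctr[1]=0
Ev 7: PC=3 idx=0 pred=T actual=N -> ctr[0]=1
Ev 8: PC=3 idx=0 pred=N actual=N -> ctr[0]=0

Answer: T N T T N N T N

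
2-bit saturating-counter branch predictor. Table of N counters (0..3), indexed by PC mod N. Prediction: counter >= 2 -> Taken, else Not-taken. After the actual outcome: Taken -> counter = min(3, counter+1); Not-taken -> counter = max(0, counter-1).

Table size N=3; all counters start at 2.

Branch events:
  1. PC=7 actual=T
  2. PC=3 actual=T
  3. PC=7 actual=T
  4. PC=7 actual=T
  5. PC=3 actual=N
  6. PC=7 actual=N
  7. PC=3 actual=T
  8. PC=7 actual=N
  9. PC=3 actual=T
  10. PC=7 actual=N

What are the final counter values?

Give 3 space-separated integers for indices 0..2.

Ev 1: PC=7 idx=1 pred=T actual=T -> ctr[1]=3
Ev 2: PC=3 idx=0 pred=T actual=T -> ctr[0]=3
Ev 3: PC=7 idx=1 pred=T actual=T -> ctr[1]=3
Ev 4: PC=7 idx=1 pred=T actual=T -> ctr[1]=3
Ev 5: PC=3 idx=0 pred=T actual=N -> ctr[0]=2
Ev 6: PC=7 idx=1 pred=T actual=N -> ctr[1]=2
Ev 7: PC=3 idx=0 pred=T actual=T -> ctr[0]=3
Ev 8: PC=7 idx=1 pred=T actual=N -> ctr[1]=1
Ev 9: PC=3 idx=0 pred=T actual=T -> ctr[0]=3
Ev 10: PC=7 idx=1 pred=N actual=N -> ctr[1]=0

Answer: 3 0 2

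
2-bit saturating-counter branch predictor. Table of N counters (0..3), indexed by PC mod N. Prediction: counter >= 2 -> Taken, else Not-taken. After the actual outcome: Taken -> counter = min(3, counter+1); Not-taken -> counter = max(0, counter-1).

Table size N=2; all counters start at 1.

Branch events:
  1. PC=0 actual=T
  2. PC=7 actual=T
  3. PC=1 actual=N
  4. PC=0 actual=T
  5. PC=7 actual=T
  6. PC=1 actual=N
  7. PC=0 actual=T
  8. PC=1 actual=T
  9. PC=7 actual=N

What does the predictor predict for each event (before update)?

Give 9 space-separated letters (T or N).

Answer: N N T T N T T N T

Derivation:
Ev 1: PC=0 idx=0 pred=N actual=T -> ctr[0]=2
Ev 2: PC=7 idx=1 pred=N actual=T -> ctr[1]=2
Ev 3: PC=1 idx=1 pred=T actual=N -> ctr[1]=1
Ev 4: PC=0 idx=0 pred=T actual=T -> ctr[0]=3
Ev 5: PC=7 idx=1 pred=N actual=T -> ctr[1]=2
Ev 6: PC=1 idx=1 pred=T actual=N -> ctr[1]=1
Ev 7: PC=0 idx=0 pred=T actual=T -> ctr[0]=3
Ev 8: PC=1 idx=1 pred=N actual=T -> ctr[1]=2
Ev 9: PC=7 idx=1 pred=T actual=N -> ctr[1]=1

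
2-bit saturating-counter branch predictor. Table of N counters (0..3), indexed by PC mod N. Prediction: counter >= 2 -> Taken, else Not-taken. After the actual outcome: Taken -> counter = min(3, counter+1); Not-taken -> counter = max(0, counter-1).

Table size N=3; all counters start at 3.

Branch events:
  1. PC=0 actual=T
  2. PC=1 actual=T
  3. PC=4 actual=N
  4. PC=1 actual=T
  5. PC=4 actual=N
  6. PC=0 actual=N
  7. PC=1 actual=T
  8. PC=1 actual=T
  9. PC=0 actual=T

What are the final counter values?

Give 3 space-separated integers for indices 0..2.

Ev 1: PC=0 idx=0 pred=T actual=T -> ctr[0]=3
Ev 2: PC=1 idx=1 pred=T actual=T -> ctr[1]=3
Ev 3: PC=4 idx=1 pred=T actual=N -> ctr[1]=2
Ev 4: PC=1 idx=1 pred=T actual=T -> ctr[1]=3
Ev 5: PC=4 idx=1 pred=T actual=N -> ctr[1]=2
Ev 6: PC=0 idx=0 pred=T actual=N -> ctr[0]=2
Ev 7: PC=1 idx=1 pred=T actual=T -> ctr[1]=3
Ev 8: PC=1 idx=1 pred=T actual=T -> ctr[1]=3
Ev 9: PC=0 idx=0 pred=T actual=T -> ctr[0]=3

Answer: 3 3 3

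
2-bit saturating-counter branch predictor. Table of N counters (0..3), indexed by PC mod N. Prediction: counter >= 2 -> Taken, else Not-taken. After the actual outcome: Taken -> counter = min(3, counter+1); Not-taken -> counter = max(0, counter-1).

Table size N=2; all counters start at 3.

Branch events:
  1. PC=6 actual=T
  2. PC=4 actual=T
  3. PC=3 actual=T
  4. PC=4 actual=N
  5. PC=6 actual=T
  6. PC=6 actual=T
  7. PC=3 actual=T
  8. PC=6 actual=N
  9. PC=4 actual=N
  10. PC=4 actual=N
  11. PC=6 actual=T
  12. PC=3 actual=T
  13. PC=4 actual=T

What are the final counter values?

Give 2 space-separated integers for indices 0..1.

Ev 1: PC=6 idx=0 pred=T actual=T -> ctr[0]=3
Ev 2: PC=4 idx=0 pred=T actual=T -> ctr[0]=3
Ev 3: PC=3 idx=1 pred=T actual=T -> ctr[1]=3
Ev 4: PC=4 idx=0 pred=T actual=N -> ctr[0]=2
Ev 5: PC=6 idx=0 pred=T actual=T -> ctr[0]=3
Ev 6: PC=6 idx=0 pred=T actual=T -> ctr[0]=3
Ev 7: PC=3 idx=1 pred=T actual=T -> ctr[1]=3
Ev 8: PC=6 idx=0 pred=T actual=N -> ctr[0]=2
Ev 9: PC=4 idx=0 pred=T actual=N -> ctr[0]=1
Ev 10: PC=4 idx=0 pred=N actual=N -> ctr[0]=0
Ev 11: PC=6 idx=0 pred=N actual=T -> ctr[0]=1
Ev 12: PC=3 idx=1 pred=T actual=T -> ctr[1]=3
Ev 13: PC=4 idx=0 pred=N actual=T -> ctr[0]=2

Answer: 2 3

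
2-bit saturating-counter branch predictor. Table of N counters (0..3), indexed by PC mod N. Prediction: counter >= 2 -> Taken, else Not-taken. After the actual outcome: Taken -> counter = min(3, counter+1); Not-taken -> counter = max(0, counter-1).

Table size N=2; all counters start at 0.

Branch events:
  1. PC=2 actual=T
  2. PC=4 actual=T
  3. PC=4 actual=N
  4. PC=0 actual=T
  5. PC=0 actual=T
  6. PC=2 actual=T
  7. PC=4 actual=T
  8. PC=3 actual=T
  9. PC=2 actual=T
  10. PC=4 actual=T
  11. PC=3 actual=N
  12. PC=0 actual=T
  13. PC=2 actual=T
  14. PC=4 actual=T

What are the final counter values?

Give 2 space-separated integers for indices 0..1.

Ev 1: PC=2 idx=0 pred=N actual=T -> ctr[0]=1
Ev 2: PC=4 idx=0 pred=N actual=T -> ctr[0]=2
Ev 3: PC=4 idx=0 pred=T actual=N -> ctr[0]=1
Ev 4: PC=0 idx=0 pred=N actual=T -> ctr[0]=2
Ev 5: PC=0 idx=0 pred=T actual=T -> ctr[0]=3
Ev 6: PC=2 idx=0 pred=T actual=T -> ctr[0]=3
Ev 7: PC=4 idx=0 pred=T actual=T -> ctr[0]=3
Ev 8: PC=3 idx=1 pred=N actual=T -> ctr[1]=1
Ev 9: PC=2 idx=0 pred=T actual=T -> ctr[0]=3
Ev 10: PC=4 idx=0 pred=T actual=T -> ctr[0]=3
Ev 11: PC=3 idx=1 pred=N actual=N -> ctr[1]=0
Ev 12: PC=0 idx=0 pred=T actual=T -> ctr[0]=3
Ev 13: PC=2 idx=0 pred=T actual=T -> ctr[0]=3
Ev 14: PC=4 idx=0 pred=T actual=T -> ctr[0]=3

Answer: 3 0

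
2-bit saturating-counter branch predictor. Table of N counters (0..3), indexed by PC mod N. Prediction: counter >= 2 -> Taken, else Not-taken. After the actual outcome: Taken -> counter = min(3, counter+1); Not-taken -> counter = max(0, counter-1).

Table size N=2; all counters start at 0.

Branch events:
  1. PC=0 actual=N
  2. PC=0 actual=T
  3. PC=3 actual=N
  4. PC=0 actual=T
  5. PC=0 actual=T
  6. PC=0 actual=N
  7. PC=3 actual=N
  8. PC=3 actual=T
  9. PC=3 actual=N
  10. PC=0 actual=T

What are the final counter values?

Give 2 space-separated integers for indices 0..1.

Ev 1: PC=0 idx=0 pred=N actual=N -> ctr[0]=0
Ev 2: PC=0 idx=0 pred=N actual=T -> ctr[0]=1
Ev 3: PC=3 idx=1 pred=N actual=N -> ctr[1]=0
Ev 4: PC=0 idx=0 pred=N actual=T -> ctr[0]=2
Ev 5: PC=0 idx=0 pred=T actual=T -> ctr[0]=3
Ev 6: PC=0 idx=0 pred=T actual=N -> ctr[0]=2
Ev 7: PC=3 idx=1 pred=N actual=N -> ctr[1]=0
Ev 8: PC=3 idx=1 pred=N actual=T -> ctr[1]=1
Ev 9: PC=3 idx=1 pred=N actual=N -> ctr[1]=0
Ev 10: PC=0 idx=0 pred=T actual=T -> ctr[0]=3

Answer: 3 0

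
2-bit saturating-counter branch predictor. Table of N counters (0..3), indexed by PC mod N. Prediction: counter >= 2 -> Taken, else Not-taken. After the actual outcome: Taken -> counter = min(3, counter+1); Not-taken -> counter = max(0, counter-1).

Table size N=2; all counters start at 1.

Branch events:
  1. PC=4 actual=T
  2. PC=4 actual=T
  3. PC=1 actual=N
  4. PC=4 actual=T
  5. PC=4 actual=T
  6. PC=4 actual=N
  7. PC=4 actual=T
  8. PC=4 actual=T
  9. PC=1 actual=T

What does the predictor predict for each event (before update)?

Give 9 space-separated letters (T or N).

Answer: N T N T T T T T N

Derivation:
Ev 1: PC=4 idx=0 pred=N actual=T -> ctr[0]=2
Ev 2: PC=4 idx=0 pred=T actual=T -> ctr[0]=3
Ev 3: PC=1 idx=1 pred=N actual=N -> ctr[1]=0
Ev 4: PC=4 idx=0 pred=T actual=T -> ctr[0]=3
Ev 5: PC=4 idx=0 pred=T actual=T -> ctr[0]=3
Ev 6: PC=4 idx=0 pred=T actual=N -> ctr[0]=2
Ev 7: PC=4 idx=0 pred=T actual=T -> ctr[0]=3
Ev 8: PC=4 idx=0 pred=T actual=T -> ctr[0]=3
Ev 9: PC=1 idx=1 pred=N actual=T -> ctr[1]=1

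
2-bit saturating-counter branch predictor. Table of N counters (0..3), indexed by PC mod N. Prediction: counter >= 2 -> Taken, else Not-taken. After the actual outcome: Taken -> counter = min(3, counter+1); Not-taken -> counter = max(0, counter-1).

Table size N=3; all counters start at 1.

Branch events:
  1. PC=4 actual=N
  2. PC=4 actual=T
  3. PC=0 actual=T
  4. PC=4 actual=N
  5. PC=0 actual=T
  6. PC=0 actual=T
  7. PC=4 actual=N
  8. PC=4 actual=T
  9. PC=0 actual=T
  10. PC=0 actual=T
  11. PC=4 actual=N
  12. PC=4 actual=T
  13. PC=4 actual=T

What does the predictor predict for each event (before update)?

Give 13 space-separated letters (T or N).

Answer: N N N N T T N N T T N N N

Derivation:
Ev 1: PC=4 idx=1 pred=N actual=N -> ctr[1]=0
Ev 2: PC=4 idx=1 pred=N actual=T -> ctr[1]=1
Ev 3: PC=0 idx=0 pred=N actual=T -> ctr[0]=2
Ev 4: PC=4 idx=1 pred=N actual=N -> ctr[1]=0
Ev 5: PC=0 idx=0 pred=T actual=T -> ctr[0]=3
Ev 6: PC=0 idx=0 pred=T actual=T -> ctr[0]=3
Ev 7: PC=4 idx=1 pred=N actual=N -> ctr[1]=0
Ev 8: PC=4 idx=1 pred=N actual=T -> ctr[1]=1
Ev 9: PC=0 idx=0 pred=T actual=T -> ctr[0]=3
Ev 10: PC=0 idx=0 pred=T actual=T -> ctr[0]=3
Ev 11: PC=4 idx=1 pred=N actual=N -> ctr[1]=0
Ev 12: PC=4 idx=1 pred=N actual=T -> ctr[1]=1
Ev 13: PC=4 idx=1 pred=N actual=T -> ctr[1]=2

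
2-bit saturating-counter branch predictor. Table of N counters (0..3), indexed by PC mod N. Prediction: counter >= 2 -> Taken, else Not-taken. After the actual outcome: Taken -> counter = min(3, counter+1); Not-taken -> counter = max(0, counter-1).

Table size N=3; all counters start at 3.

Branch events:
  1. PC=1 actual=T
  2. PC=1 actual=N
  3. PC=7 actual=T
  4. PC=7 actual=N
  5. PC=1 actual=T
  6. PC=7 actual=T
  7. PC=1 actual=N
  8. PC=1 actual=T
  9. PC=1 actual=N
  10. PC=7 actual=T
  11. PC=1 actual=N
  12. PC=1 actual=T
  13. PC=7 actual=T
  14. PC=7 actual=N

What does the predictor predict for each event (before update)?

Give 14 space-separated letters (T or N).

Ev 1: PC=1 idx=1 pred=T actual=T -> ctr[1]=3
Ev 2: PC=1 idx=1 pred=T actual=N -> ctr[1]=2
Ev 3: PC=7 idx=1 pred=T actual=T -> ctr[1]=3
Ev 4: PC=7 idx=1 pred=T actual=N -> ctr[1]=2
Ev 5: PC=1 idx=1 pred=T actual=T -> ctr[1]=3
Ev 6: PC=7 idx=1 pred=T actual=T -> ctr[1]=3
Ev 7: PC=1 idx=1 pred=T actual=N -> ctr[1]=2
Ev 8: PC=1 idx=1 pred=T actual=T -> ctr[1]=3
Ev 9: PC=1 idx=1 pred=T actual=N -> ctr[1]=2
Ev 10: PC=7 idx=1 pred=T actual=T -> ctr[1]=3
Ev 11: PC=1 idx=1 pred=T actual=N -> ctr[1]=2
Ev 12: PC=1 idx=1 pred=T actual=T -> ctr[1]=3
Ev 13: PC=7 idx=1 pred=T actual=T -> ctr[1]=3
Ev 14: PC=7 idx=1 pred=T actual=N -> ctr[1]=2

Answer: T T T T T T T T T T T T T T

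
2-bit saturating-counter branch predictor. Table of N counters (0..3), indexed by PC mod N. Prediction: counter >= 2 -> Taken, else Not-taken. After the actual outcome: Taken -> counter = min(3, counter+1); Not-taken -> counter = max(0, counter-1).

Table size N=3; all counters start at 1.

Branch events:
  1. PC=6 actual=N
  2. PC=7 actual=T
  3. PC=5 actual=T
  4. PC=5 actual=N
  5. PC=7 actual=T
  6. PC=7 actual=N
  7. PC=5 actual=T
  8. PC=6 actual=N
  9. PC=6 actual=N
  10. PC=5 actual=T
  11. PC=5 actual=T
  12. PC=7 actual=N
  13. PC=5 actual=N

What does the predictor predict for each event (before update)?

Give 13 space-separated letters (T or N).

Answer: N N N T T T N N N T T T T

Derivation:
Ev 1: PC=6 idx=0 pred=N actual=N -> ctr[0]=0
Ev 2: PC=7 idx=1 pred=N actual=T -> ctr[1]=2
Ev 3: PC=5 idx=2 pred=N actual=T -> ctr[2]=2
Ev 4: PC=5 idx=2 pred=T actual=N -> ctr[2]=1
Ev 5: PC=7 idx=1 pred=T actual=T -> ctr[1]=3
Ev 6: PC=7 idx=1 pred=T actual=N -> ctr[1]=2
Ev 7: PC=5 idx=2 pred=N actual=T -> ctr[2]=2
Ev 8: PC=6 idx=0 pred=N actual=N -> ctr[0]=0
Ev 9: PC=6 idx=0 pred=N actual=N -> ctr[0]=0
Ev 10: PC=5 idx=2 pred=T actual=T -> ctr[2]=3
Ev 11: PC=5 idx=2 pred=T actual=T -> ctr[2]=3
Ev 12: PC=7 idx=1 pred=T actual=N -> ctr[1]=1
Ev 13: PC=5 idx=2 pred=T actual=N -> ctr[2]=2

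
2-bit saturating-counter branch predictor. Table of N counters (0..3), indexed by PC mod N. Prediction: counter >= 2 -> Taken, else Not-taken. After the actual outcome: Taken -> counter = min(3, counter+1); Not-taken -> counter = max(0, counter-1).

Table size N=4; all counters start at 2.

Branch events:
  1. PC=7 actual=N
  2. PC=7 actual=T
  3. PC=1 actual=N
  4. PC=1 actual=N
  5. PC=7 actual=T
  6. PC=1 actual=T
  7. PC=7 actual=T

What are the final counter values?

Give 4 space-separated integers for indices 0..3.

Ev 1: PC=7 idx=3 pred=T actual=N -> ctr[3]=1
Ev 2: PC=7 idx=3 pred=N actual=T -> ctr[3]=2
Ev 3: PC=1 idx=1 pred=T actual=N -> ctr[1]=1
Ev 4: PC=1 idx=1 pred=N actual=N -> ctr[1]=0
Ev 5: PC=7 idx=3 pred=T actual=T -> ctr[3]=3
Ev 6: PC=1 idx=1 pred=N actual=T -> ctr[1]=1
Ev 7: PC=7 idx=3 pred=T actual=T -> ctr[3]=3

Answer: 2 1 2 3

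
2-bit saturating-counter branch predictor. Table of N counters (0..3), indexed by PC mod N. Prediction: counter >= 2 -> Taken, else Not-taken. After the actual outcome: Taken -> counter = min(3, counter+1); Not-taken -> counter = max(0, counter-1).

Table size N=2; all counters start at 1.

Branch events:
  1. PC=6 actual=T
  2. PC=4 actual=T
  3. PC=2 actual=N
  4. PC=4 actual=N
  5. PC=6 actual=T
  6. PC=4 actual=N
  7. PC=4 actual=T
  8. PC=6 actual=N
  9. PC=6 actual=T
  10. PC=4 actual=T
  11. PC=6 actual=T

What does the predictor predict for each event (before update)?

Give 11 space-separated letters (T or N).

Answer: N T T T N T N T N T T

Derivation:
Ev 1: PC=6 idx=0 pred=N actual=T -> ctr[0]=2
Ev 2: PC=4 idx=0 pred=T actual=T -> ctr[0]=3
Ev 3: PC=2 idx=0 pred=T actual=N -> ctr[0]=2
Ev 4: PC=4 idx=0 pred=T actual=N -> ctr[0]=1
Ev 5: PC=6 idx=0 pred=N actual=T -> ctr[0]=2
Ev 6: PC=4 idx=0 pred=T actual=N -> ctr[0]=1
Ev 7: PC=4 idx=0 pred=N actual=T -> ctr[0]=2
Ev 8: PC=6 idx=0 pred=T actual=N -> ctr[0]=1
Ev 9: PC=6 idx=0 pred=N actual=T -> ctr[0]=2
Ev 10: PC=4 idx=0 pred=T actual=T -> ctr[0]=3
Ev 11: PC=6 idx=0 pred=T actual=T -> ctr[0]=3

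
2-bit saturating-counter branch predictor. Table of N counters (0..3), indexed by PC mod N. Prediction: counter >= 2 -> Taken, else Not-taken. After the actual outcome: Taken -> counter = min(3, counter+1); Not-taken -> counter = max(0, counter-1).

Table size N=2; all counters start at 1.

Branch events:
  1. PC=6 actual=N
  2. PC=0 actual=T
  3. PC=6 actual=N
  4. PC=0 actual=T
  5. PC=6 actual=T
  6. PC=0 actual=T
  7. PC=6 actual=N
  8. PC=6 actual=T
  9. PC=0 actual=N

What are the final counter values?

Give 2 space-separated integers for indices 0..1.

Answer: 2 1

Derivation:
Ev 1: PC=6 idx=0 pred=N actual=N -> ctr[0]=0
Ev 2: PC=0 idx=0 pred=N actual=T -> ctr[0]=1
Ev 3: PC=6 idx=0 pred=N actual=N -> ctr[0]=0
Ev 4: PC=0 idx=0 pred=N actual=T -> ctr[0]=1
Ev 5: PC=6 idx=0 pred=N actual=T -> ctr[0]=2
Ev 6: PC=0 idx=0 pred=T actual=T -> ctr[0]=3
Ev 7: PC=6 idx=0 pred=T actual=N -> ctr[0]=2
Ev 8: PC=6 idx=0 pred=T actual=T -> ctr[0]=3
Ev 9: PC=0 idx=0 pred=T actual=N -> ctr[0]=2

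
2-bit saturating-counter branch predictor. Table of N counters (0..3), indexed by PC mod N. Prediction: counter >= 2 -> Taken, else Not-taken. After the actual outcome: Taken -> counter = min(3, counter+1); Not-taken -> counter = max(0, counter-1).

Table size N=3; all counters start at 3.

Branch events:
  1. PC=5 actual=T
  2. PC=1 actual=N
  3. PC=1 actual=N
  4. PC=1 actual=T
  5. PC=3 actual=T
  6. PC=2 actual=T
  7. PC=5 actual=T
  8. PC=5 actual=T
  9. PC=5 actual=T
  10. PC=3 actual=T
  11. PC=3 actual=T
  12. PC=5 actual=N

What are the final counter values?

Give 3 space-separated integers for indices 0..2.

Ev 1: PC=5 idx=2 pred=T actual=T -> ctr[2]=3
Ev 2: PC=1 idx=1 pred=T actual=N -> ctr[1]=2
Ev 3: PC=1 idx=1 pred=T actual=N -> ctr[1]=1
Ev 4: PC=1 idx=1 pred=N actual=T -> ctr[1]=2
Ev 5: PC=3 idx=0 pred=T actual=T -> ctr[0]=3
Ev 6: PC=2 idx=2 pred=T actual=T -> ctr[2]=3
Ev 7: PC=5 idx=2 pred=T actual=T -> ctr[2]=3
Ev 8: PC=5 idx=2 pred=T actual=T -> ctr[2]=3
Ev 9: PC=5 idx=2 pred=T actual=T -> ctr[2]=3
Ev 10: PC=3 idx=0 pred=T actual=T -> ctr[0]=3
Ev 11: PC=3 idx=0 pred=T actual=T -> ctr[0]=3
Ev 12: PC=5 idx=2 pred=T actual=N -> ctr[2]=2

Answer: 3 2 2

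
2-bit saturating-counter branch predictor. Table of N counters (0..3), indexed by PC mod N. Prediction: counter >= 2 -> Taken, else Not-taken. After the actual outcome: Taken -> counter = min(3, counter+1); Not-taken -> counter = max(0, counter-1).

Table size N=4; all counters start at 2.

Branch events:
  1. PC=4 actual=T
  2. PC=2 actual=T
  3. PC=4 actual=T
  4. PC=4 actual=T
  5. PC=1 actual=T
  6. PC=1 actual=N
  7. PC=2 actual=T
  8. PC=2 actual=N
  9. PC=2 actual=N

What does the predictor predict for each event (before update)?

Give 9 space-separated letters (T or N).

Answer: T T T T T T T T T

Derivation:
Ev 1: PC=4 idx=0 pred=T actual=T -> ctr[0]=3
Ev 2: PC=2 idx=2 pred=T actual=T -> ctr[2]=3
Ev 3: PC=4 idx=0 pred=T actual=T -> ctr[0]=3
Ev 4: PC=4 idx=0 pred=T actual=T -> ctr[0]=3
Ev 5: PC=1 idx=1 pred=T actual=T -> ctr[1]=3
Ev 6: PC=1 idx=1 pred=T actual=N -> ctr[1]=2
Ev 7: PC=2 idx=2 pred=T actual=T -> ctr[2]=3
Ev 8: PC=2 idx=2 pred=T actual=N -> ctr[2]=2
Ev 9: PC=2 idx=2 pred=T actual=N -> ctr[2]=1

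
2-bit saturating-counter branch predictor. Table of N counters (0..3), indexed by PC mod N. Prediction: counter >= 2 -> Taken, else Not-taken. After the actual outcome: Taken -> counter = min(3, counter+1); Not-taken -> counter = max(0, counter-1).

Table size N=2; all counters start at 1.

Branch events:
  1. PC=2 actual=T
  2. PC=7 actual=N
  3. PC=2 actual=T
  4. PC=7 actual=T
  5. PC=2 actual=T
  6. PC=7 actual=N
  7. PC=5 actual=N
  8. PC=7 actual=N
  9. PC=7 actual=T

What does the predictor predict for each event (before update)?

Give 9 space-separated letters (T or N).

Answer: N N T N T N N N N

Derivation:
Ev 1: PC=2 idx=0 pred=N actual=T -> ctr[0]=2
Ev 2: PC=7 idx=1 pred=N actual=N -> ctr[1]=0
Ev 3: PC=2 idx=0 pred=T actual=T -> ctr[0]=3
Ev 4: PC=7 idx=1 pred=N actual=T -> ctr[1]=1
Ev 5: PC=2 idx=0 pred=T actual=T -> ctr[0]=3
Ev 6: PC=7 idx=1 pred=N actual=N -> ctr[1]=0
Ev 7: PC=5 idx=1 pred=N actual=N -> ctr[1]=0
Ev 8: PC=7 idx=1 pred=N actual=N -> ctr[1]=0
Ev 9: PC=7 idx=1 pred=N actual=T -> ctr[1]=1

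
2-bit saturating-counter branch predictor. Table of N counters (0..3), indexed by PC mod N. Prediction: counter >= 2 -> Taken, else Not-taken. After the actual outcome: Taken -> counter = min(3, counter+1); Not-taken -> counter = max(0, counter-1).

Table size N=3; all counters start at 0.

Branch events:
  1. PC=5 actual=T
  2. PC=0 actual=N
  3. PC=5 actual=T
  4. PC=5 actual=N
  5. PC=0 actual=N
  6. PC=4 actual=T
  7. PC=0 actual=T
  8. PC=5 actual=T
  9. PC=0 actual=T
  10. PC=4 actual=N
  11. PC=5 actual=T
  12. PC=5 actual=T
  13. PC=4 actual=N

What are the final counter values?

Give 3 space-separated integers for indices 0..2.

Ev 1: PC=5 idx=2 pred=N actual=T -> ctr[2]=1
Ev 2: PC=0 idx=0 pred=N actual=N -> ctr[0]=0
Ev 3: PC=5 idx=2 pred=N actual=T -> ctr[2]=2
Ev 4: PC=5 idx=2 pred=T actual=N -> ctr[2]=1
Ev 5: PC=0 idx=0 pred=N actual=N -> ctr[0]=0
Ev 6: PC=4 idx=1 pred=N actual=T -> ctr[1]=1
Ev 7: PC=0 idx=0 pred=N actual=T -> ctr[0]=1
Ev 8: PC=5 idx=2 pred=N actual=T -> ctr[2]=2
Ev 9: PC=0 idx=0 pred=N actual=T -> ctr[0]=2
Ev 10: PC=4 idx=1 pred=N actual=N -> ctr[1]=0
Ev 11: PC=5 idx=2 pred=T actual=T -> ctr[2]=3
Ev 12: PC=5 idx=2 pred=T actual=T -> ctr[2]=3
Ev 13: PC=4 idx=1 pred=N actual=N -> ctr[1]=0

Answer: 2 0 3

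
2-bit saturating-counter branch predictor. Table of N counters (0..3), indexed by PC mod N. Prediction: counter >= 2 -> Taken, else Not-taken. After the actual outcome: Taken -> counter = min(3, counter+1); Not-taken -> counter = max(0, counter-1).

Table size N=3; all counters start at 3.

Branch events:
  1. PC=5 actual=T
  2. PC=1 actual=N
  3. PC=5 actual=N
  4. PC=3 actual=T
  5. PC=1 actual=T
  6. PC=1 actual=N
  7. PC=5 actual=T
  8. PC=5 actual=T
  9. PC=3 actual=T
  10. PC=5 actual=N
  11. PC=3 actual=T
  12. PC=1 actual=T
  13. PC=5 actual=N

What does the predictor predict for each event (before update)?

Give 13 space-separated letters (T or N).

Ev 1: PC=5 idx=2 pred=T actual=T -> ctr[2]=3
Ev 2: PC=1 idx=1 pred=T actual=N -> ctr[1]=2
Ev 3: PC=5 idx=2 pred=T actual=N -> ctr[2]=2
Ev 4: PC=3 idx=0 pred=T actual=T -> ctr[0]=3
Ev 5: PC=1 idx=1 pred=T actual=T -> ctr[1]=3
Ev 6: PC=1 idx=1 pred=T actual=N -> ctr[1]=2
Ev 7: PC=5 idx=2 pred=T actual=T -> ctr[2]=3
Ev 8: PC=5 idx=2 pred=T actual=T -> ctr[2]=3
Ev 9: PC=3 idx=0 pred=T actual=T -> ctr[0]=3
Ev 10: PC=5 idx=2 pred=T actual=N -> ctr[2]=2
Ev 11: PC=3 idx=0 pred=T actual=T -> ctr[0]=3
Ev 12: PC=1 idx=1 pred=T actual=T -> ctr[1]=3
Ev 13: PC=5 idx=2 pred=T actual=N -> ctr[2]=1

Answer: T T T T T T T T T T T T T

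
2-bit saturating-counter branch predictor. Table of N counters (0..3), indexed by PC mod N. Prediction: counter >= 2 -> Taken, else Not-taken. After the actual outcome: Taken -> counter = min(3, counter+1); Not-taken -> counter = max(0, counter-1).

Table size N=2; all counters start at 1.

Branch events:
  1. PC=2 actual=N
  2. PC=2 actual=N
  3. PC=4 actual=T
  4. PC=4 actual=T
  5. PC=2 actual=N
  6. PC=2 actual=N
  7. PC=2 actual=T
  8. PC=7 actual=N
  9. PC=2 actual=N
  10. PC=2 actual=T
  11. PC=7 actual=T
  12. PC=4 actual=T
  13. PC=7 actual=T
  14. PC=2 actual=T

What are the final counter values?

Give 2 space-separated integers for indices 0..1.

Ev 1: PC=2 idx=0 pred=N actual=N -> ctr[0]=0
Ev 2: PC=2 idx=0 pred=N actual=N -> ctr[0]=0
Ev 3: PC=4 idx=0 pred=N actual=T -> ctr[0]=1
Ev 4: PC=4 idx=0 pred=N actual=T -> ctr[0]=2
Ev 5: PC=2 idx=0 pred=T actual=N -> ctr[0]=1
Ev 6: PC=2 idx=0 pred=N actual=N -> ctr[0]=0
Ev 7: PC=2 idx=0 pred=N actual=T -> ctr[0]=1
Ev 8: PC=7 idx=1 pred=N actual=N -> ctr[1]=0
Ev 9: PC=2 idx=0 pred=N actual=N -> ctr[0]=0
Ev 10: PC=2 idx=0 pred=N actual=T -> ctr[0]=1
Ev 11: PC=7 idx=1 pred=N actual=T -> ctr[1]=1
Ev 12: PC=4 idx=0 pred=N actual=T -> ctr[0]=2
Ev 13: PC=7 idx=1 pred=N actual=T -> ctr[1]=2
Ev 14: PC=2 idx=0 pred=T actual=T -> ctr[0]=3

Answer: 3 2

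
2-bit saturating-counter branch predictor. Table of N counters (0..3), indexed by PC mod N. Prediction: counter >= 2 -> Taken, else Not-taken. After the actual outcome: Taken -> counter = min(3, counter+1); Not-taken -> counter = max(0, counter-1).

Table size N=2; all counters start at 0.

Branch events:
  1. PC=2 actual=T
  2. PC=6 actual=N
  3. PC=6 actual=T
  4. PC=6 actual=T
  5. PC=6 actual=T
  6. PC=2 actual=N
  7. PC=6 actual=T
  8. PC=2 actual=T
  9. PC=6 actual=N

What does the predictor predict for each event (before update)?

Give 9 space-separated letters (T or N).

Ev 1: PC=2 idx=0 pred=N actual=T -> ctr[0]=1
Ev 2: PC=6 idx=0 pred=N actual=N -> ctr[0]=0
Ev 3: PC=6 idx=0 pred=N actual=T -> ctr[0]=1
Ev 4: PC=6 idx=0 pred=N actual=T -> ctr[0]=2
Ev 5: PC=6 idx=0 pred=T actual=T -> ctr[0]=3
Ev 6: PC=2 idx=0 pred=T actual=N -> ctr[0]=2
Ev 7: PC=6 idx=0 pred=T actual=T -> ctr[0]=3
Ev 8: PC=2 idx=0 pred=T actual=T -> ctr[0]=3
Ev 9: PC=6 idx=0 pred=T actual=N -> ctr[0]=2

Answer: N N N N T T T T T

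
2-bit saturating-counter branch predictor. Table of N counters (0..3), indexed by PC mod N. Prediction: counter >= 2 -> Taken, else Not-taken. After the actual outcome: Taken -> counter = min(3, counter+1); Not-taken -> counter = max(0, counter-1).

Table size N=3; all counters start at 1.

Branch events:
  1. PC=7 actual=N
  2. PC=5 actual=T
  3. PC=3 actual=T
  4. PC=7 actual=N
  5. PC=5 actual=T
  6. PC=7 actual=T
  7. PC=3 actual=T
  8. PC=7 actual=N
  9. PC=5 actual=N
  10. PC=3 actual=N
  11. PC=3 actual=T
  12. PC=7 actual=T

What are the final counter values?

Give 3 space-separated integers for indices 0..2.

Answer: 3 1 2

Derivation:
Ev 1: PC=7 idx=1 pred=N actual=N -> ctr[1]=0
Ev 2: PC=5 idx=2 pred=N actual=T -> ctr[2]=2
Ev 3: PC=3 idx=0 pred=N actual=T -> ctr[0]=2
Ev 4: PC=7 idx=1 pred=N actual=N -> ctr[1]=0
Ev 5: PC=5 idx=2 pred=T actual=T -> ctr[2]=3
Ev 6: PC=7 idx=1 pred=N actual=T -> ctr[1]=1
Ev 7: PC=3 idx=0 pred=T actual=T -> ctr[0]=3
Ev 8: PC=7 idx=1 pred=N actual=N -> ctr[1]=0
Ev 9: PC=5 idx=2 pred=T actual=N -> ctr[2]=2
Ev 10: PC=3 idx=0 pred=T actual=N -> ctr[0]=2
Ev 11: PC=3 idx=0 pred=T actual=T -> ctr[0]=3
Ev 12: PC=7 idx=1 pred=N actual=T -> ctr[1]=1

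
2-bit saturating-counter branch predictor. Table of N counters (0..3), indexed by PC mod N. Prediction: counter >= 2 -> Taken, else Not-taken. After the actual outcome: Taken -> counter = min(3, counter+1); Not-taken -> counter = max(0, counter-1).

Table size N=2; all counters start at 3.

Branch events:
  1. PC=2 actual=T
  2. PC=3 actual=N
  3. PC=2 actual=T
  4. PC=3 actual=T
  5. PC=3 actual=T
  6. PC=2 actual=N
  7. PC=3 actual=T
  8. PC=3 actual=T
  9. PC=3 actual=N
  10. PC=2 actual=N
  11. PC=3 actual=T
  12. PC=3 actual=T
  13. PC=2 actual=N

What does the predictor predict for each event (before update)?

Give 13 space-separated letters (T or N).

Answer: T T T T T T T T T T T T N

Derivation:
Ev 1: PC=2 idx=0 pred=T actual=T -> ctr[0]=3
Ev 2: PC=3 idx=1 pred=T actual=N -> ctr[1]=2
Ev 3: PC=2 idx=0 pred=T actual=T -> ctr[0]=3
Ev 4: PC=3 idx=1 pred=T actual=T -> ctr[1]=3
Ev 5: PC=3 idx=1 pred=T actual=T -> ctr[1]=3
Ev 6: PC=2 idx=0 pred=T actual=N -> ctr[0]=2
Ev 7: PC=3 idx=1 pred=T actual=T -> ctr[1]=3
Ev 8: PC=3 idx=1 pred=T actual=T -> ctr[1]=3
Ev 9: PC=3 idx=1 pred=T actual=N -> ctr[1]=2
Ev 10: PC=2 idx=0 pred=T actual=N -> ctr[0]=1
Ev 11: PC=3 idx=1 pred=T actual=T -> ctr[1]=3
Ev 12: PC=3 idx=1 pred=T actual=T -> ctr[1]=3
Ev 13: PC=2 idx=0 pred=N actual=N -> ctr[0]=0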